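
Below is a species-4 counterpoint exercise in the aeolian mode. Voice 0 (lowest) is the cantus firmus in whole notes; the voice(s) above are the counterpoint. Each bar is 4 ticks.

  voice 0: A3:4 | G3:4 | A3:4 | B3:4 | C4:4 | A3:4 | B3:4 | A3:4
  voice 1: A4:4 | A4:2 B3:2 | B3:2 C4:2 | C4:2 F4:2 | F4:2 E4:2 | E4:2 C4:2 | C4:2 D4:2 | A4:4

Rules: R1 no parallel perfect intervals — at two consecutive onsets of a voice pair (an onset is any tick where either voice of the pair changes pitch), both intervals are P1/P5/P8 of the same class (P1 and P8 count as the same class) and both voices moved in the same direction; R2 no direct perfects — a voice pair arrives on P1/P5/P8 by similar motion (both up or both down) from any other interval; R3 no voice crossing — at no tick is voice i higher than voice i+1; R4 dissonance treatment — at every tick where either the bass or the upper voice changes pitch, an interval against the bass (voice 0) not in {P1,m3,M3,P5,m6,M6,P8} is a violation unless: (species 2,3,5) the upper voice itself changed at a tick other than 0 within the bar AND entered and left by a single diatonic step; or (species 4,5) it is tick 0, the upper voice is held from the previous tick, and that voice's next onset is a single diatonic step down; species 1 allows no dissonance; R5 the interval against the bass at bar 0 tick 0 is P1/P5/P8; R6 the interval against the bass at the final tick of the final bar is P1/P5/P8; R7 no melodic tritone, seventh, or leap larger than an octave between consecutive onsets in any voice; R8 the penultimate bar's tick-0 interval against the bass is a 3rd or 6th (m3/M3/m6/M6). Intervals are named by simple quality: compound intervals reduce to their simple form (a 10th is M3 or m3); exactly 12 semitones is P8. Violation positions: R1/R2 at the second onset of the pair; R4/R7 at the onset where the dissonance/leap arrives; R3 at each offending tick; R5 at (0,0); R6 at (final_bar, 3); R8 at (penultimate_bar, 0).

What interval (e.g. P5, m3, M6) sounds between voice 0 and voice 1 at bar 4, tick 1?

voice 0=C4 voice 1=F4 -> P4

P4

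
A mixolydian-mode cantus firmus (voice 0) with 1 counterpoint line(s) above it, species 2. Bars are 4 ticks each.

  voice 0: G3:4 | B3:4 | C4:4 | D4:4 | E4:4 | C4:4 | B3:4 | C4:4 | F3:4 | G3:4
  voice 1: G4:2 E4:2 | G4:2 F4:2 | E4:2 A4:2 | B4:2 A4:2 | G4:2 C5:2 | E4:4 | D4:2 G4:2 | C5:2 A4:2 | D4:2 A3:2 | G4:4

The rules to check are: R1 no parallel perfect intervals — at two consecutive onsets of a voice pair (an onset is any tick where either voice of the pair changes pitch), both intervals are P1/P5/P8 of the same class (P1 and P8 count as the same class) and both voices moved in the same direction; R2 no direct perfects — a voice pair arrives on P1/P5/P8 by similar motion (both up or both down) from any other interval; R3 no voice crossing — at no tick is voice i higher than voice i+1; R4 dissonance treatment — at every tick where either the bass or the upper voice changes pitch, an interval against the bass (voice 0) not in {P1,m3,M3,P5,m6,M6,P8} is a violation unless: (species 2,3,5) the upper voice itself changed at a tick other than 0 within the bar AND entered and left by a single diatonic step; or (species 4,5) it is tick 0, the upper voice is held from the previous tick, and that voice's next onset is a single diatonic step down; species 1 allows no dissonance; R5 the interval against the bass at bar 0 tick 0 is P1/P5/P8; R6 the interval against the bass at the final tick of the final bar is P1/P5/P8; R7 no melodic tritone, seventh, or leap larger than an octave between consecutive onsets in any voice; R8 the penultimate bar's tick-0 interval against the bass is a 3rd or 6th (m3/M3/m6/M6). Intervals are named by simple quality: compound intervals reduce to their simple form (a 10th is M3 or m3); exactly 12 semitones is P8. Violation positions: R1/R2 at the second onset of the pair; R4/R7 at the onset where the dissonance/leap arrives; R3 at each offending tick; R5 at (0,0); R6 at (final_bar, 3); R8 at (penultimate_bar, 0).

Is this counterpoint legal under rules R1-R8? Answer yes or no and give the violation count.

bar 0: v0=G3 v1=G4 (P8)
bar 1: v0=B3 v1=G4 (m6)
bar 2: v0=C4 v1=E4 (M3)
bar 3: v0=D4 v1=B4 (M6)
bar 4: v0=E4 v1=G4 (m3)
bar 5: v0=C4 v1=E4 (M3)
bar 6: v0=B3 v1=D4 (m3)
bar 7: v0=C4 v1=C5 (P8)
bar 8: v0=F3 v1=D4 (M6)
bar 9: v0=G3 v1=G4 (P8)
  R2 @ bar7.0: B3/G4 m6 -> C4/C5 P8 similar
  R2 @ bar9.0: F3/A3 M3 -> G3/G4 P8 similar
  R7 @ bar9.0: A3->G4 leap 10st

No (3 violations)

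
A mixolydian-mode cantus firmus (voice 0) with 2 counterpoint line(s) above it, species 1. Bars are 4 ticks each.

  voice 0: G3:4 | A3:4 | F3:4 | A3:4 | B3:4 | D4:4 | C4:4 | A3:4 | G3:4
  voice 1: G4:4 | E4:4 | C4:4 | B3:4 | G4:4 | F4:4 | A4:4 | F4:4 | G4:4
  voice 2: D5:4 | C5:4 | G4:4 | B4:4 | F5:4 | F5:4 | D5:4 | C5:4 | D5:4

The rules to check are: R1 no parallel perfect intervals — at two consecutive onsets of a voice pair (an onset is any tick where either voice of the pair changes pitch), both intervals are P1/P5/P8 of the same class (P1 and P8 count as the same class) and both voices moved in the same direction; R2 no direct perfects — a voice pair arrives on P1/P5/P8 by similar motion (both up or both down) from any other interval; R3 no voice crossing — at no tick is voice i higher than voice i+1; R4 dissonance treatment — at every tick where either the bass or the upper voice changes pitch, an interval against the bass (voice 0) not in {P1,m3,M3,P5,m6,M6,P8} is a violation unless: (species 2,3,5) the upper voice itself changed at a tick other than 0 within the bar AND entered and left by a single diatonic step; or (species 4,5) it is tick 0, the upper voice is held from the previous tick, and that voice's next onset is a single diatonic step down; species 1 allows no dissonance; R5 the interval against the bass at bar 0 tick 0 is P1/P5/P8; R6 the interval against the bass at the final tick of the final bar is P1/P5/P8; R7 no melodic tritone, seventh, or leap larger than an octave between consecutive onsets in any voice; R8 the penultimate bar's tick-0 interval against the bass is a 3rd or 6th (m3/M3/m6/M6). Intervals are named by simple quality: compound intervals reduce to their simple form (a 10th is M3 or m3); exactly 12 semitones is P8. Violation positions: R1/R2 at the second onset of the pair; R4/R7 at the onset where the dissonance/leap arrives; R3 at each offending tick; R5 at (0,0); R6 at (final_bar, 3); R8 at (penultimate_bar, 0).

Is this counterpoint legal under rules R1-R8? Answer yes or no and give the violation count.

No (10 violations)

bar 0: v0=G3 v1=G4 v2=D5 (P5)
bar 1: v0=A3 v1=E4 v2=C5 (m3)
bar 2: v0=F3 v1=C4 v2=G4 (M2)
bar 3: v0=A3 v1=B3 v2=B4 (M2)
bar 4: v0=B3 v1=G4 v2=F5 (TT)
bar 5: v0=D4 v1=F4 v2=F5 (m3)
bar 6: v0=C4 v1=A4 v2=D5 (M2)
bar 7: v0=A3 v1=F4 v2=C5 (m3)
bar 8: v0=G3 v1=G4 v2=D5 (P5)
  R1 @ bar2.0: A3/E4 P5 -> F3/C4 P5 similar
  R2 @ bar2.0: E4/C5 m6 -> C4/G4 P5 similar
  R4 @ bar2.0: F3/G4 M2 untreated
  R4 @ bar3.0: A3/B3 M2 untreated
  R4 @ bar3.0: A3/B4 M2 untreated
  R4 @ bar4.0: B3/F5 TT untreated
  R7 @ bar4.0: B4->F5 leap 6st
  R4 @ bar6.0: C4/D5 M2 untreated
  R2 @ bar7.0: A4/D5 P4 -> F4/C5 P5 similar
  R1 @ bar8.0: F4/C5 P5 -> G4/D5 P5 similar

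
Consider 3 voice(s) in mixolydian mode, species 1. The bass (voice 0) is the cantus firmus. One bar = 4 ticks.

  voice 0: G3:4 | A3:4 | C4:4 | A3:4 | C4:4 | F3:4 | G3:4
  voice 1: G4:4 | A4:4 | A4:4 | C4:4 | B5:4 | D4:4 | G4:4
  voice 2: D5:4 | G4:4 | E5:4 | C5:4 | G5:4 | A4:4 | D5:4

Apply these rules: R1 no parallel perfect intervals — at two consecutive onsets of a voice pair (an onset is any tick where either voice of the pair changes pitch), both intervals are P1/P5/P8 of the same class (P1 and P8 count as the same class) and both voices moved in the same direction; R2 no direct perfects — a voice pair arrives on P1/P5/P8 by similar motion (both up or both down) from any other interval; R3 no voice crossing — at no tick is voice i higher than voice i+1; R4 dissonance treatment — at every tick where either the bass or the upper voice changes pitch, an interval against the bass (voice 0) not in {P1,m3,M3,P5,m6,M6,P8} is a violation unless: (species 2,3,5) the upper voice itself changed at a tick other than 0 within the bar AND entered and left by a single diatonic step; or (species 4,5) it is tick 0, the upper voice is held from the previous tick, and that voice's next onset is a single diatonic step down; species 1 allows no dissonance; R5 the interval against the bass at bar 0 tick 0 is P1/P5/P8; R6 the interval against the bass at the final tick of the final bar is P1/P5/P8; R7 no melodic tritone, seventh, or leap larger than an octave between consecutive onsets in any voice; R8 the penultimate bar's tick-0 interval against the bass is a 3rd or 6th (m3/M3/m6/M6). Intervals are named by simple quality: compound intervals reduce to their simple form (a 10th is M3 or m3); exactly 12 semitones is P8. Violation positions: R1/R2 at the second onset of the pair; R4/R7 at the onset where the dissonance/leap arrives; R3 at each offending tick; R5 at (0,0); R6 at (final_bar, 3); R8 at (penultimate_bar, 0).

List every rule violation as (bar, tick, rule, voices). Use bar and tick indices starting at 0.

(1, 0, R1, (0, 1))
(1, 0, R3, (1, 2))
(1, 0, R4, (0, 2))
(1, 1, R3, (1, 2))
(1, 2, R3, (1, 2))
(1, 3, R3, (1, 2))
(3, 0, R2, (1, 2))
(4, 0, R2, (0, 2))
(4, 0, R3, (1, 2))
(4, 0, R4, (0, 1))
(4, 0, R7, (1,))
(4, 1, R3, (1, 2))
(4, 2, R3, (1, 2))
(4, 3, R3, (1, 2))
(5, 0, R2, (1, 2))
(5, 0, R7, (1,))
(5, 0, R7, (2,))
(6, 0, R1, (1, 2))
(6, 0, R2, (0, 1))
(6, 0, R2, (0, 2))

bar 0: v0=G3 v1=G4 v2=D5 downbeat P5
bar 1: v0=A3 v1=A4 v2=G4 downbeat m7
bar 2: v0=C4 v1=A4 v2=E5 downbeat M3
bar 3: v0=A3 v1=C4 v2=C5 downbeat m3
bar 4: v0=C4 v1=B5 v2=G5 downbeat P5
bar 5: v0=F3 v1=D4 v2=A4 downbeat M3
bar 6: v0=G3 v1=G4 v2=D5 downbeat P5
  -> R1 @ bar 1 tick 0 v(0, 1): G3/G4 P8 -> A3/A4 P8 similar
  -> R3 @ bar 1 tick 0 v(1, 2): A4 above G4
  -> R4 @ bar 1 tick 0 v(0, 2): A3/G4 m7 untreated
  -> R3 @ bar 1 tick 1 v(1, 2): A4 above G4
  -> R3 @ bar 1 tick 2 v(1, 2): A4 above G4
  -> R3 @ bar 1 tick 3 v(1, 2): A4 above G4
  -> R2 @ bar 3 tick 0 v(1, 2): A4/E5 P5 -> C4/C5 P8 similar
  -> R2 @ bar 4 tick 0 v(0, 2): A3/C5 m3 -> C4/G5 P5 similar
  -> R3 @ bar 4 tick 0 v(1, 2): B5 above G5
  -> R4 @ bar 4 tick 0 v(0, 1): C4/B5 M7 untreated
  -> R7 @ bar 4 tick 0 v(1,): C4->B5 leap 23st
  -> R3 @ bar 4 tick 1 v(1, 2): B5 above G5
  -> R3 @ bar 4 tick 2 v(1, 2): B5 above G5
  -> R3 @ bar 4 tick 3 v(1, 2): B5 above G5
  -> R2 @ bar 5 tick 0 v(1, 2): B5/G5 M3 -> D4/A4 P5 similar
  -> R7 @ bar 5 tick 0 v(1,): B5->D4 leap 21st
  -> R7 @ bar 5 tick 0 v(2,): G5->A4 leap 10st
  -> R1 @ bar 6 tick 0 v(1, 2): D4/A4 P5 -> G4/D5 P5 similar
  -> R2 @ bar 6 tick 0 v(0, 1): F3/D4 M6 -> G3/G4 P8 similar
  -> R2 @ bar 6 tick 0 v(0, 2): F3/A4 M3 -> G3/D5 P5 similar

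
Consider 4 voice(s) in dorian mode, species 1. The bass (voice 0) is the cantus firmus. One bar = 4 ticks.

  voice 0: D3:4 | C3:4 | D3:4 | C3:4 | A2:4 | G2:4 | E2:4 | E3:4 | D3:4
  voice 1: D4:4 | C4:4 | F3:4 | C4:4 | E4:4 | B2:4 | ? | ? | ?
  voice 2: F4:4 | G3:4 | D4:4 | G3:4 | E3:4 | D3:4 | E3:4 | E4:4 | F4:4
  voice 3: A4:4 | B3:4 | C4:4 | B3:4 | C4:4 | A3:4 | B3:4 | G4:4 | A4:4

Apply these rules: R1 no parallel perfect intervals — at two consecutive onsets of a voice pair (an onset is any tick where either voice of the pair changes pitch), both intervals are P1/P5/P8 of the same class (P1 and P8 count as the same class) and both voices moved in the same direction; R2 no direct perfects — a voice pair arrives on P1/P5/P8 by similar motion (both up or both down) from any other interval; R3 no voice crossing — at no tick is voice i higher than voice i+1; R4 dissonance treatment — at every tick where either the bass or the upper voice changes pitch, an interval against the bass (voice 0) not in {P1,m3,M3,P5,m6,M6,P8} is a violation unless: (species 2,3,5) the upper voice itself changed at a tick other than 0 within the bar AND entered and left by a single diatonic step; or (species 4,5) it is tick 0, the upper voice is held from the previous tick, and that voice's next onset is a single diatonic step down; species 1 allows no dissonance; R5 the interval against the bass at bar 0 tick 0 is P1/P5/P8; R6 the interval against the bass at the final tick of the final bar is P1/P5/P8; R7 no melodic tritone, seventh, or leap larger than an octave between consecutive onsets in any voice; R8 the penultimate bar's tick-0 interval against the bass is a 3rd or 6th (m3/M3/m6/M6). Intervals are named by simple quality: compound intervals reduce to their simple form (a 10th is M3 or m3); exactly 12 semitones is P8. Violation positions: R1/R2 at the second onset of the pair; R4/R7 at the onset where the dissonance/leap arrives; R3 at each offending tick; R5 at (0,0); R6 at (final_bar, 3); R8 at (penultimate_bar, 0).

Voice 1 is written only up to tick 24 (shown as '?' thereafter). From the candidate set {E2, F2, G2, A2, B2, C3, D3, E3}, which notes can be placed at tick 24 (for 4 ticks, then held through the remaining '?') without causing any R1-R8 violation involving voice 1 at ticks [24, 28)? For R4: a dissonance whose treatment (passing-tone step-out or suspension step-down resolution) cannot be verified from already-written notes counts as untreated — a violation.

{B2, C3, G2}

E2: violates R2
F2: violates R4,R7
G2: legal
A2: violates R4
B2: legal
C3: legal
D3: violates R4
E3: violates R2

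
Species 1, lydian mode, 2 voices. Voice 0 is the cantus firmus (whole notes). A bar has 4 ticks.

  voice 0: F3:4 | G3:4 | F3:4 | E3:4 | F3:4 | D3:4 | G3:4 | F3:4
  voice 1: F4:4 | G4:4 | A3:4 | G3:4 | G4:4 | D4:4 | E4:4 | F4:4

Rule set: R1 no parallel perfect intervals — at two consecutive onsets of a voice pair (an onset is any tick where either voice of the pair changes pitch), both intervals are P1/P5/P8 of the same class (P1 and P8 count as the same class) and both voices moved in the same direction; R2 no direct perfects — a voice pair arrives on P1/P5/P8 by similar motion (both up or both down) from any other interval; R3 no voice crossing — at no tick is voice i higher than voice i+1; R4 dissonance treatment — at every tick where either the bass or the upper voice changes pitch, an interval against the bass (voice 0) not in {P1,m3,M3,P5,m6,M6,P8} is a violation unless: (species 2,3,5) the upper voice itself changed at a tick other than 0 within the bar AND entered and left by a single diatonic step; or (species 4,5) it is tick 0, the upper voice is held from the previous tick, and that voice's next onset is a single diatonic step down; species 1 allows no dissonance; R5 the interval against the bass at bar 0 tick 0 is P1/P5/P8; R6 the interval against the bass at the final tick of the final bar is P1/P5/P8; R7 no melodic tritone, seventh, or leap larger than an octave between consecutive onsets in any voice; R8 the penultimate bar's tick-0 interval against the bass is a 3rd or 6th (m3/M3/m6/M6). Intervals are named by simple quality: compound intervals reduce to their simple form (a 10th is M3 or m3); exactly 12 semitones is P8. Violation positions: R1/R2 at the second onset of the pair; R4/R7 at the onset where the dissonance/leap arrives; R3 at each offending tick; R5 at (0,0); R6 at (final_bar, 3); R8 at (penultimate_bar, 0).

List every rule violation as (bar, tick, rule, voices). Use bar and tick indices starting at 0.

(1, 0, R1, (0, 1))
(2, 0, R7, (1,))
(4, 0, R4, (0, 1))
(5, 0, R2, (0, 1))

bar 0: v0=F3 v1=F4 downbeat P8
bar 1: v0=G3 v1=G4 downbeat P8
bar 2: v0=F3 v1=A3 downbeat M3
bar 3: v0=E3 v1=G3 downbeat m3
bar 4: v0=F3 v1=G4 downbeat M2
bar 5: v0=D3 v1=D4 downbeat P8
bar 6: v0=G3 v1=E4 downbeat M6
bar 7: v0=F3 v1=F4 downbeat P8
  -> R1 @ bar 1 tick 0 v(0, 1): F3/F4 P8 -> G3/G4 P8 similar
  -> R7 @ bar 2 tick 0 v(1,): G4->A3 leap 10st
  -> R4 @ bar 4 tick 0 v(0, 1): F3/G4 M2 untreated
  -> R2 @ bar 5 tick 0 v(0, 1): F3/G4 M2 -> D3/D4 P8 similar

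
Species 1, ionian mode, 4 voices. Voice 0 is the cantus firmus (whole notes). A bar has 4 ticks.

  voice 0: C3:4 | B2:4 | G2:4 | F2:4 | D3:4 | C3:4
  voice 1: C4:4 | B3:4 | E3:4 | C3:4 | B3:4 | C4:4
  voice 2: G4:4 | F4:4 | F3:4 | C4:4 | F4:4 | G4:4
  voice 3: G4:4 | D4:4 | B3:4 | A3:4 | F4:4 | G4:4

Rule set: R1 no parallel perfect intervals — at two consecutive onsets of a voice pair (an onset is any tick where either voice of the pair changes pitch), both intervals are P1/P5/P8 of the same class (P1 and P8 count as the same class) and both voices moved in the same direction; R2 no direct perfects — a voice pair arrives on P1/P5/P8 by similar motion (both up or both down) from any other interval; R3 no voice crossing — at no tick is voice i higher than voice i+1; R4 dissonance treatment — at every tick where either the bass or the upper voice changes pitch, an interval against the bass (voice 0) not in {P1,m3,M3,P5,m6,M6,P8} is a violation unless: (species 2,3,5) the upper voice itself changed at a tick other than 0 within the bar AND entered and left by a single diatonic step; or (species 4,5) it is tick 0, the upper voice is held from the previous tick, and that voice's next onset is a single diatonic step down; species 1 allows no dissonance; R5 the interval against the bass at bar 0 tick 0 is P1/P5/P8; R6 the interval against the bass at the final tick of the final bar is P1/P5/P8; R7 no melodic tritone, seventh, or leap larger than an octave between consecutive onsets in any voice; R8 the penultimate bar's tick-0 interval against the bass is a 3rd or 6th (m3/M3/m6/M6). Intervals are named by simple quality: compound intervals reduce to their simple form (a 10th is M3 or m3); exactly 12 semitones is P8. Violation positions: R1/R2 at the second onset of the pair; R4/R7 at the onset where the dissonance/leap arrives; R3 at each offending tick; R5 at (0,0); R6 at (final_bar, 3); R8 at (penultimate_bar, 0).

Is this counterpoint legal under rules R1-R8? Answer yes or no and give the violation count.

bar 0: v0=C3 v1=C4 v2=G4 v3=G4 (P5)
bar 1: v0=B2 v1=B3 v2=F4 v3=D4 (m3)
bar 2: v0=G2 v1=E3 v2=F3 v3=B3 (M3)
bar 3: v0=F2 v1=C3 v2=C4 v3=A3 (M3)
bar 4: v0=D3 v1=B3 v2=F4 v3=F4 (m3)
bar 5: v0=C3 v1=C4 v2=G4 v3=G4 (P5)
  R1 @ bar1.0: C3/C4 P8 -> B2/B3 P8 similar
  R3 @ bar1.0: F4 above D4
  R4 @ bar1.0: B2/F4 TT untreated
  R3 @ bar1.1: F4 above D4
  R3 @ bar1.2: F4 above D4
  R3 @ bar1.3: F4 above D4
  R2 @ bar2.0: B3/D4 m3 -> E3/B3 P5 similar
  R4 @ bar2.0: G2/F3 m7 untreated
  R2 @ bar3.0: G2/E3 M6 -> F2/C3 P5 similar
  R3 @ bar3.0: C4 above A3
  R3 @ bar3.1: C4 above A3
  R3 @ bar3.2: C4 above A3
  R3 @ bar3.3: C4 above A3
  R2 @ bar4.0: C4/A3 m3 -> F4/F4 P1 similar
  R7 @ bar4.0: C3->B3 leap 11st
  R1 @ bar5.0: F4/F4 P1 -> G4/G4 P1 similar
  R2 @ bar5.0: B3/F4 TT -> C4/G4 P5 similar
  R2 @ bar5.0: B3/F4 TT -> C4/G4 P5 similar

No (18 violations)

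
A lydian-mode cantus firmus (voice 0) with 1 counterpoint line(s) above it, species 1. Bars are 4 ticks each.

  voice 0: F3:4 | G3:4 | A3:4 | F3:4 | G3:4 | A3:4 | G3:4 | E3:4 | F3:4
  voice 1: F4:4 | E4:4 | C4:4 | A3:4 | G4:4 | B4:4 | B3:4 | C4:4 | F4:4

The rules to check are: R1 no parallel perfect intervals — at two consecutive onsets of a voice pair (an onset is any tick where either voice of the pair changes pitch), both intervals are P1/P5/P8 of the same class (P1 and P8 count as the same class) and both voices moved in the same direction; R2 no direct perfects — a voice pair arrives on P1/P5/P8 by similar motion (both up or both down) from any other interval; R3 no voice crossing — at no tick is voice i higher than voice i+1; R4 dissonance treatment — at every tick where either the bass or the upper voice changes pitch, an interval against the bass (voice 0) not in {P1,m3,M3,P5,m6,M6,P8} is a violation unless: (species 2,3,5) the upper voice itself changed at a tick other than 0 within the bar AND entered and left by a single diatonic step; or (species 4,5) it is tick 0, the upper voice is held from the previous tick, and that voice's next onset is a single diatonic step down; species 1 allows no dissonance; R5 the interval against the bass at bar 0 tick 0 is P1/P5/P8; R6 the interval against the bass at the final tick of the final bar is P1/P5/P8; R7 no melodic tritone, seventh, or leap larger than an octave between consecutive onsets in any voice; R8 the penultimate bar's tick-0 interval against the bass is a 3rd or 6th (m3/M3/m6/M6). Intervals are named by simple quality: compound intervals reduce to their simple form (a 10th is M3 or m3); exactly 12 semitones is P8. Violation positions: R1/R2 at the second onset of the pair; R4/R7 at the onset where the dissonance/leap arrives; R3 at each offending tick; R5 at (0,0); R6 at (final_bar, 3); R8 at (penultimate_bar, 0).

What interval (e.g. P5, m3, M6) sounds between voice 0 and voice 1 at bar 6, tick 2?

voice 0=G3 voice 1=B3 -> M3

M3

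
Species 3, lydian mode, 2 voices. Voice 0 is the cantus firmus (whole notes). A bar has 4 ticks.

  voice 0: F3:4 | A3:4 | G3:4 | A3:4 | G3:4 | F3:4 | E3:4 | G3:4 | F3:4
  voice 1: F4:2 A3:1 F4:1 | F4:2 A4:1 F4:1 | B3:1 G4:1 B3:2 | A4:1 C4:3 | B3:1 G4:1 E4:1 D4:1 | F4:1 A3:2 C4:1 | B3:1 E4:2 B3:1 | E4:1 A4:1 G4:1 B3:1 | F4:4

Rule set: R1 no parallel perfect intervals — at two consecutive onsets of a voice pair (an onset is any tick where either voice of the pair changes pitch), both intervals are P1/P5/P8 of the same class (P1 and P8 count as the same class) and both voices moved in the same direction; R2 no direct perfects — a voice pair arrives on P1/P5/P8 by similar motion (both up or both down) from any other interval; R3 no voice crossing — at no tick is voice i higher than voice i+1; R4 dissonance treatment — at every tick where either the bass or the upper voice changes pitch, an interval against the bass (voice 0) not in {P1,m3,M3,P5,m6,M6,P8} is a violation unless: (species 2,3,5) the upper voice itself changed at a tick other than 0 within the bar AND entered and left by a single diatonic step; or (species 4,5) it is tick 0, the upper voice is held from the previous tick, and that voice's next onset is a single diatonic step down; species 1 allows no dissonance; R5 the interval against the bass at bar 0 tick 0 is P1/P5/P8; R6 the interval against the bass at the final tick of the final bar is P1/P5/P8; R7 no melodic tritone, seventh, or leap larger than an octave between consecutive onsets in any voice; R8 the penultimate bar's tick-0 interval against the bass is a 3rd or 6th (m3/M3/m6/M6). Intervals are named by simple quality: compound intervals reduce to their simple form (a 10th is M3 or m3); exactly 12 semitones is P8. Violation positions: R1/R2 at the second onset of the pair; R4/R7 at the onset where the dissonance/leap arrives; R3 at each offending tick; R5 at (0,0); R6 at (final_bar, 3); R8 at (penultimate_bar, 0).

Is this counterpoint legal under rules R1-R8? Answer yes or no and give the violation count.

No (6 violations)

bar 0: v0=F3 v1=F4 (P8)
bar 1: v0=A3 v1=F4 (m6)
bar 2: v0=G3 v1=B3 (M3)
bar 3: v0=A3 v1=A4 (P8)
bar 4: v0=G3 v1=B3 (M3)
bar 5: v0=F3 v1=F4 (P8)
bar 6: v0=E3 v1=B3 (P5)
bar 7: v0=G3 v1=E4 (M6)
bar 8: v0=F3 v1=F4 (P8)
  R7 @ bar2.0: F4->B3 leap 6st
  R2 @ bar3.0: G3/B3 M3 -> A3/A4 P8 similar
  R7 @ bar3.0: B3->A4 leap 10st
  R1 @ bar6.0: F3/C4 P5 -> E3/B3 P5 similar
  R4 @ bar7.1: G3/A4 M2 untreated
  R7 @ bar8.0: B3->F4 leap 6st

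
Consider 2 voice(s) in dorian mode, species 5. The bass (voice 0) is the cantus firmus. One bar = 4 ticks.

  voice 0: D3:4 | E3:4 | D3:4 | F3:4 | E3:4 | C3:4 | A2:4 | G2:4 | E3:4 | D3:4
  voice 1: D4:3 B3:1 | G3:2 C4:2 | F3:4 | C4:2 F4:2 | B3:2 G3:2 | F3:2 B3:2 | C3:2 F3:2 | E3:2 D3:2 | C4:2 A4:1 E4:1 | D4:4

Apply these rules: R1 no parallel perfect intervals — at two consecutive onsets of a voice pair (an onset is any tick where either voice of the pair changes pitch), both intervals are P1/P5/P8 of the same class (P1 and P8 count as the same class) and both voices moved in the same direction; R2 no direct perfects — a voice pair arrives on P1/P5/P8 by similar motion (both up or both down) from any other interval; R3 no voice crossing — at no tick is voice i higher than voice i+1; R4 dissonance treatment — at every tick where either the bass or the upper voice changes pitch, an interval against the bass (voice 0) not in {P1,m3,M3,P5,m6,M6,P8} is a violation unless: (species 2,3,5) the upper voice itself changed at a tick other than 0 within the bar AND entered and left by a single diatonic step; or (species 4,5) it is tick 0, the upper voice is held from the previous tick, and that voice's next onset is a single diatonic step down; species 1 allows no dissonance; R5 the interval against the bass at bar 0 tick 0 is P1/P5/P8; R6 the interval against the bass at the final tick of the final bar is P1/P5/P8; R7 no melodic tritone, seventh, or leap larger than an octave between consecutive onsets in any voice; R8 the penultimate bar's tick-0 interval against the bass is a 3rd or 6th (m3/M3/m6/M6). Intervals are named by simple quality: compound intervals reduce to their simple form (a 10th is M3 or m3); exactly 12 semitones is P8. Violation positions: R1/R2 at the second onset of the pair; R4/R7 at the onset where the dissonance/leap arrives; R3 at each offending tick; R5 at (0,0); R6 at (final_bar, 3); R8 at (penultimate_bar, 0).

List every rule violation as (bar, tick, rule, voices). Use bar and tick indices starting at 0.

(3, 0, R2, (0, 1))
(4, 0, R2, (0, 1))
(4, 0, R7, (1,))
(5, 0, R4, (0, 1))
(5, 2, R4, (0, 1))
(5, 2, R7, (1,))
(6, 0, R7, (1,))
(8, 0, R7, (1,))
(8, 2, R4, (0, 1))
(9, 0, R1, (0, 1))

bar 0: v0=D3 v1=D4 downbeat P8
bar 1: v0=E3 v1=G3 downbeat m3
bar 2: v0=D3 v1=F3 downbeat m3
bar 3: v0=F3 v1=C4 downbeat P5
bar 4: v0=E3 v1=B3 downbeat P5
bar 5: v0=C3 v1=F3 downbeat P4
bar 6: v0=A2 v1=C3 downbeat m3
bar 7: v0=G2 v1=E3 downbeat M6
bar 8: v0=E3 v1=C4 downbeat m6
bar 9: v0=D3 v1=D4 downbeat P8
  -> R2 @ bar 3 tick 0 v(0, 1): D3/F3 m3 -> F3/C4 P5 similar
  -> R2 @ bar 4 tick 0 v(0, 1): F3/F4 P8 -> E3/B3 P5 similar
  -> R7 @ bar 4 tick 0 v(1,): F4->B3 leap 6st
  -> R4 @ bar 5 tick 0 v(0, 1): C3/F3 P4 untreated
  -> R4 @ bar 5 tick 2 v(0, 1): C3/B3 M7 untreated
  -> R7 @ bar 5 tick 2 v(1,): F3->B3 leap 6st
  -> R7 @ bar 6 tick 0 v(1,): B3->C3 leap 11st
  -> R7 @ bar 8 tick 0 v(1,): D3->C4 leap 10st
  -> R4 @ bar 8 tick 2 v(0, 1): E3/A4 P4 untreated
  -> R1 @ bar 9 tick 0 v(0, 1): E3/E4 P8 -> D3/D4 P8 similar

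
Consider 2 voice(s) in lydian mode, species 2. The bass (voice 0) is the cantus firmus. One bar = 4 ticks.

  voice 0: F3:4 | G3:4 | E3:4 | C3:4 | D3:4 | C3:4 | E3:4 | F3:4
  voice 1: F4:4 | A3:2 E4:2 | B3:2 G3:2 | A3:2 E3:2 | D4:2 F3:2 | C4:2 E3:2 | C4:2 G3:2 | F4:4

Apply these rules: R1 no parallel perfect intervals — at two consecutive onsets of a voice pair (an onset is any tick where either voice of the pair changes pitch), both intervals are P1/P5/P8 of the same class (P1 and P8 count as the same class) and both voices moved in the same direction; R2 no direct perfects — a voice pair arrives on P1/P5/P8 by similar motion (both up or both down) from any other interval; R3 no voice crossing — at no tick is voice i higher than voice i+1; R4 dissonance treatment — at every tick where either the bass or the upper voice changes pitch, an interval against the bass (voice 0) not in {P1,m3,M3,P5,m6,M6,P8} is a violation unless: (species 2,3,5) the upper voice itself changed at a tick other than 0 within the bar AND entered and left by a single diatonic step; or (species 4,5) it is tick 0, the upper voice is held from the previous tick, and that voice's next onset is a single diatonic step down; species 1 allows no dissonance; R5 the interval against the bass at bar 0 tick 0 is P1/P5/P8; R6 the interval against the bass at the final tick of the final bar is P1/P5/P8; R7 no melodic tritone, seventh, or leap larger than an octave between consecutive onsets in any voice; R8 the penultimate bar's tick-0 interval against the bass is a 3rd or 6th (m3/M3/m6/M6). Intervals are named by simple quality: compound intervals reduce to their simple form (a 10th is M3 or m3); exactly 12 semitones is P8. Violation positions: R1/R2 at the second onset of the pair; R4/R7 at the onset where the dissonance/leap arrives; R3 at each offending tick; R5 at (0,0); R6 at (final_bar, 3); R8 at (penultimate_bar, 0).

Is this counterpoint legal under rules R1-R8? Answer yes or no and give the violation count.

bar 0: v0=F3 v1=F4 (P8)
bar 1: v0=G3 v1=A3 (M2)
bar 2: v0=E3 v1=B3 (P5)
bar 3: v0=C3 v1=A3 (M6)
bar 4: v0=D3 v1=D4 (P8)
bar 5: v0=C3 v1=C4 (P8)
bar 6: v0=E3 v1=C4 (m6)
bar 7: v0=F3 v1=F4 (P8)
  R4 @ bar1.0: G3/A3 M2 untreated
  R2 @ bar2.0: G3/E4 M6 -> E3/B3 P5 similar
  R2 @ bar4.0: C3/E3 M3 -> D3/D4 P8 similar
  R7 @ bar4.0: E3->D4 leap 10st
  R2 @ bar7.0: E3/G3 m3 -> F3/F4 P8 similar
  R7 @ bar7.0: G3->F4 leap 10st

No (6 violations)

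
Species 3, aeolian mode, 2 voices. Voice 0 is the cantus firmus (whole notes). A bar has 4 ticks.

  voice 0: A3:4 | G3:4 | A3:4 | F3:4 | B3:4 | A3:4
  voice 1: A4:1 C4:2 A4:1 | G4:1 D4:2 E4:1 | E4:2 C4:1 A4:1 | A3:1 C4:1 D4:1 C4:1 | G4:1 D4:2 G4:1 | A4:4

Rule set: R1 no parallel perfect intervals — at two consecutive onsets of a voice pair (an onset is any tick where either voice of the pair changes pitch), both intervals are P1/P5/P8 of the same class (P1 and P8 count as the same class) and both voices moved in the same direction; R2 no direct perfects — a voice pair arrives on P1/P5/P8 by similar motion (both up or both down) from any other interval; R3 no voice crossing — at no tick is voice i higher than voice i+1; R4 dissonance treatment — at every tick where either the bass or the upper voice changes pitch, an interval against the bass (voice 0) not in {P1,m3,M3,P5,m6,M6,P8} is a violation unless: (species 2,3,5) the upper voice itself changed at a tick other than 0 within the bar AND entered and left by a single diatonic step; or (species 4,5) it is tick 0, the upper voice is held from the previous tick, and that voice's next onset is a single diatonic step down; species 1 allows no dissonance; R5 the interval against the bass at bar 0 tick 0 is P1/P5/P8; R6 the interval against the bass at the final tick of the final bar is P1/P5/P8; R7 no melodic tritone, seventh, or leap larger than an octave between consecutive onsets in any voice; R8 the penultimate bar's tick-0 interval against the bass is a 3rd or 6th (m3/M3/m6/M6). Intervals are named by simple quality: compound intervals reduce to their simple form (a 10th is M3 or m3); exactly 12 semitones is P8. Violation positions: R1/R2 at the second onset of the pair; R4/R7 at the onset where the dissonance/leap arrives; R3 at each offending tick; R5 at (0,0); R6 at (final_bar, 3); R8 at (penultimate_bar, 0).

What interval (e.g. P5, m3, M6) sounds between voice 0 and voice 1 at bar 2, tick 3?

P8

voice 0=A3 voice 1=A4 -> P8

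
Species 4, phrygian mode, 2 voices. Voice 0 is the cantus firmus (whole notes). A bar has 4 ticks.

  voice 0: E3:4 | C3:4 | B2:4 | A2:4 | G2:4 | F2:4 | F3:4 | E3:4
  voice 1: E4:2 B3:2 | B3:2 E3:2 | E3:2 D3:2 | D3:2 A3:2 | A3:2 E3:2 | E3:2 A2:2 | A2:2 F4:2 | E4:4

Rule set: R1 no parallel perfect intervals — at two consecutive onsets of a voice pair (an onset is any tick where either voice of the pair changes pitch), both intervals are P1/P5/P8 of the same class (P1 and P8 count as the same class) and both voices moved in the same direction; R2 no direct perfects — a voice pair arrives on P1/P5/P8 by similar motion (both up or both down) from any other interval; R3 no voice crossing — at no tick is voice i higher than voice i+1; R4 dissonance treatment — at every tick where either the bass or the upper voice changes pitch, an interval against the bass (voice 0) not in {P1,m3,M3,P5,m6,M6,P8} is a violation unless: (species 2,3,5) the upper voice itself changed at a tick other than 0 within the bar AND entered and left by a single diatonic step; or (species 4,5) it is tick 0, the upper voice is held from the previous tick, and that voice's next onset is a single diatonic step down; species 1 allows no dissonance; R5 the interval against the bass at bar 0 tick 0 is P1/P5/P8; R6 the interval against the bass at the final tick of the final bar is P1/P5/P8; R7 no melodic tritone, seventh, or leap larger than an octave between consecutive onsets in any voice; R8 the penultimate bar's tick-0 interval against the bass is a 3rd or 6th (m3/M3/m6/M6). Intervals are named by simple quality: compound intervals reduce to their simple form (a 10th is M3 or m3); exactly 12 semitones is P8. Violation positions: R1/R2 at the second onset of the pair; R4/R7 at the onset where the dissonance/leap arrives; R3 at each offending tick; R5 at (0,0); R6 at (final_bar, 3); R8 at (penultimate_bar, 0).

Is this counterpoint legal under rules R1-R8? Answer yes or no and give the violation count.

No (8 violations)

bar 0: v0=E3 v1=E4 (P8)
bar 1: v0=C3 v1=B3 (M7)
bar 2: v0=B2 v1=E3 (P4)
bar 3: v0=A2 v1=D3 (P4)
bar 4: v0=G2 v1=A3 (M2)
bar 5: v0=F2 v1=E3 (M7)
bar 6: v0=F3 v1=A2 (m6)
bar 7: v0=E3 v1=E4 (P8)
  R4 @ bar1.0: C3/B3 M7 untreated
  R4 @ bar3.0: A2/D3 P4 untreated
  R4 @ bar4.0: G2/A3 M2 untreated
  R4 @ bar5.0: F2/E3 M7 untreated
  R3 @ bar6.0: F3 above A2
  R3 @ bar6.1: F3 above A2
  R7 @ bar6.2: A2->F4 leap 20st
  R1 @ bar7.0: F3/F4 P8 -> E3/E4 P8 similar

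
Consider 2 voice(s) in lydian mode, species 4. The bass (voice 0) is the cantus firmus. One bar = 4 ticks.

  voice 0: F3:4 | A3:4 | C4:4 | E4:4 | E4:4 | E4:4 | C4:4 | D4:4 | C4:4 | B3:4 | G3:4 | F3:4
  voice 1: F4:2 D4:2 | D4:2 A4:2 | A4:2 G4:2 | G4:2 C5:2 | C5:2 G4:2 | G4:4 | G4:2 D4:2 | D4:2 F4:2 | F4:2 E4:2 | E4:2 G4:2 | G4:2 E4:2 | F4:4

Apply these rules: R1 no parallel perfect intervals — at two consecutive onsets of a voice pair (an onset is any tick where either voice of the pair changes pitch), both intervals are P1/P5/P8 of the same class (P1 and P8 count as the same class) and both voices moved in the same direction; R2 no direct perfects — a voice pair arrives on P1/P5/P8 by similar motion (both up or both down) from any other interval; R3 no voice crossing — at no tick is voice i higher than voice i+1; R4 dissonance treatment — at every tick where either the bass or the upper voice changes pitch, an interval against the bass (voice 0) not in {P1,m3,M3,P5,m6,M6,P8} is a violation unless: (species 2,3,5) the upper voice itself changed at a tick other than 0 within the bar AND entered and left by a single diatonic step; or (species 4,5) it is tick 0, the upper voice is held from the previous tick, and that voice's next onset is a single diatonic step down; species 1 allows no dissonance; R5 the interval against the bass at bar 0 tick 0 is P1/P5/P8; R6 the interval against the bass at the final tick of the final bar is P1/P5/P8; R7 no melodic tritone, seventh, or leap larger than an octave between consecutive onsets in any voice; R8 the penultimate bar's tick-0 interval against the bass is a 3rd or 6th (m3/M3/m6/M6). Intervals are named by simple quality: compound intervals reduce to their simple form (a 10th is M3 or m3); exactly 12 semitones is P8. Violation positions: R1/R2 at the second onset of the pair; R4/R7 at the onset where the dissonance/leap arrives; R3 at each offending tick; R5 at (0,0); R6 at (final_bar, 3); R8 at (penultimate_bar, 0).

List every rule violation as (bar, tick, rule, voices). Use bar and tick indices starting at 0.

(1, 0, R4, (0, 1))
(6, 2, R4, (0, 1))
(9, 0, R4, (0, 1))
(10, 0, R8, (0, 1))

bar 0: v0=F3 v1=F4 downbeat P8
bar 1: v0=A3 v1=D4 downbeat P4
bar 2: v0=C4 v1=A4 downbeat M6
bar 3: v0=E4 v1=G4 downbeat m3
bar 4: v0=E4 v1=C5 downbeat m6
bar 5: v0=E4 v1=G4 downbeat m3
bar 6: v0=C4 v1=G4 downbeat P5
bar 7: v0=D4 v1=D4 downbeat P1
bar 8: v0=C4 v1=F4 downbeat P4
bar 9: v0=B3 v1=E4 downbeat P4
bar 10: v0=G3 v1=G4 downbeat P8
bar 11: v0=F3 v1=F4 downbeat P8
  -> R4 @ bar 1 tick 0 v(0, 1): A3/D4 P4 untreated
  -> R4 @ bar 6 tick 2 v(0, 1): C4/D4 M2 untreated
  -> R4 @ bar 9 tick 0 v(0, 1): B3/E4 P4 untreated
  -> R8 @ bar 10 tick 0 v(0, 1): penult P8 not 3rd/6th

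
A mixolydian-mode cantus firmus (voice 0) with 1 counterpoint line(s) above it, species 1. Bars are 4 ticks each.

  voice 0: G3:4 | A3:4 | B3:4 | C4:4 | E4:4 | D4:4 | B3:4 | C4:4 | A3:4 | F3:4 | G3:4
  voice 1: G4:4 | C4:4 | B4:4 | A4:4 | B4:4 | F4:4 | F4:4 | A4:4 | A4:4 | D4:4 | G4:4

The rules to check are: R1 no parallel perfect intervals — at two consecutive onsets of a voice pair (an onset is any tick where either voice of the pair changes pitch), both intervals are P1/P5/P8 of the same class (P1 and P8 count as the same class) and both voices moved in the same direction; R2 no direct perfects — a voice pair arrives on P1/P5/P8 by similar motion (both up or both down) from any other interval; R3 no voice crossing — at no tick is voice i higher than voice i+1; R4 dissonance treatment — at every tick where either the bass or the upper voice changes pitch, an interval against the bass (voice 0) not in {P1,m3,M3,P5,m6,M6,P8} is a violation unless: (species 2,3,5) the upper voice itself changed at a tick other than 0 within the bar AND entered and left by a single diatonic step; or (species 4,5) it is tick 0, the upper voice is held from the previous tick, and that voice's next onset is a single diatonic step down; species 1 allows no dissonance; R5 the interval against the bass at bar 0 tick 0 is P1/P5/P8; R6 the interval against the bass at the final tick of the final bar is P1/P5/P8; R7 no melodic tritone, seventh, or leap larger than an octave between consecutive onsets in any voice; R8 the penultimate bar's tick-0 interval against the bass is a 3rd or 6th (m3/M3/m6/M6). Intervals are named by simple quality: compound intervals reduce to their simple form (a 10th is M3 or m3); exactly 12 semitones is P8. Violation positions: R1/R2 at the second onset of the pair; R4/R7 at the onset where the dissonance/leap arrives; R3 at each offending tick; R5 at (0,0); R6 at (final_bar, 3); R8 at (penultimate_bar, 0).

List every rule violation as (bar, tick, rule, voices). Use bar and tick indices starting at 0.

bar 0: v0=G3 v1=G4 downbeat P8
bar 1: v0=A3 v1=C4 downbeat m3
bar 2: v0=B3 v1=B4 downbeat P8
bar 3: v0=C4 v1=A4 downbeat M6
bar 4: v0=E4 v1=B4 downbeat P5
bar 5: v0=D4 v1=F4 downbeat m3
bar 6: v0=B3 v1=F4 downbeat TT
bar 7: v0=C4 v1=A4 downbeat M6
bar 8: v0=A3 v1=A4 downbeat P8
bar 9: v0=F3 v1=D4 downbeat M6
bar 10: v0=G3 v1=G4 downbeat P8
  -> R2 @ bar 2 tick 0 v(0, 1): A3/C4 m3 -> B3/B4 P8 similar
  -> R7 @ bar 2 tick 0 v(1,): C4->B4 leap 11st
  -> R2 @ bar 4 tick 0 v(0, 1): C4/A4 M6 -> E4/B4 P5 similar
  -> R7 @ bar 5 tick 0 v(1,): B4->F4 leap 6st
  -> R4 @ bar 6 tick 0 v(0, 1): B3/F4 TT untreated
  -> R2 @ bar 10 tick 0 v(0, 1): F3/D4 M6 -> G3/G4 P8 similar

(2, 0, R2, (0, 1))
(2, 0, R7, (1,))
(4, 0, R2, (0, 1))
(5, 0, R7, (1,))
(6, 0, R4, (0, 1))
(10, 0, R2, (0, 1))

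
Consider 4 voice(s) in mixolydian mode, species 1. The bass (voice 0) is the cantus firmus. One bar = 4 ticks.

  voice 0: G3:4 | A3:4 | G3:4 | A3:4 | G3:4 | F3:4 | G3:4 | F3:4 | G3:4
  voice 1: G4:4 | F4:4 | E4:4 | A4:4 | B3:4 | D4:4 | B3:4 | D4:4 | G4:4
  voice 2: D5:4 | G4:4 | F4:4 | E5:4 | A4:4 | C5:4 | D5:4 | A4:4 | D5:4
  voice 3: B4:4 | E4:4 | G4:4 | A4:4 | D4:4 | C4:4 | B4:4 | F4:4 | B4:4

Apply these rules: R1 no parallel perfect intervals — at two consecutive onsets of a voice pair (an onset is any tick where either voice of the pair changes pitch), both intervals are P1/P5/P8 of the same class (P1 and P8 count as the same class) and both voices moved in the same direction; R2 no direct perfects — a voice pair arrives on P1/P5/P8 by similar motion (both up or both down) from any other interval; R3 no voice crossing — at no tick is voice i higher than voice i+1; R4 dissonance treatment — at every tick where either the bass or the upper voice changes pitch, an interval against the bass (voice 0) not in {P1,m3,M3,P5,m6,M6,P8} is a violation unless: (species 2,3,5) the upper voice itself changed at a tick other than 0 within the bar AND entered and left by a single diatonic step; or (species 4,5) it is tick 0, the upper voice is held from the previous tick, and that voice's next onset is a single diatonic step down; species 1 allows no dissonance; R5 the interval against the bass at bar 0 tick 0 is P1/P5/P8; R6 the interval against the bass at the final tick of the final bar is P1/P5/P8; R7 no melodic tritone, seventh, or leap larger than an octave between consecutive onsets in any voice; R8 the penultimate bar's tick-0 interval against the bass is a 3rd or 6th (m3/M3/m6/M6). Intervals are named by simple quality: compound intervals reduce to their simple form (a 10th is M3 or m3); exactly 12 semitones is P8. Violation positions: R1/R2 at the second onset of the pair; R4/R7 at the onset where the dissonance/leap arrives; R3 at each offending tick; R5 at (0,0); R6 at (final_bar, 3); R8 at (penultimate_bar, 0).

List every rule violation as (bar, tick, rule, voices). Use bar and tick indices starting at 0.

(0, 0, R3, (2, 3))
(0, 0, R5, (0, 3))
(0, 1, R3, (2, 3))
(0, 2, R3, (2, 3))
(0, 3, R3, (2, 3))
(1, 0, R3, (2, 3))
(1, 0, R4, (0, 2))
(1, 1, R3, (2, 3))
(1, 2, R3, (2, 3))
(1, 3, R3, (2, 3))
(2, 0, R4, (0, 2))
(3, 0, R1, (0, 3))
(3, 0, R2, (0, 1))
(3, 0, R2, (0, 2))
(3, 0, R2, (1, 2))
(3, 0, R2, (1, 3))
(3, 0, R2, (2, 3))
(3, 0, R3, (2, 3))
(3, 0, R7, (2,))
(3, 1, R3, (2, 3))
(3, 2, R3, (2, 3))
(3, 3, R3, (2, 3))
(4, 0, R1, (2, 3))
(4, 0, R2, (0, 3))
(4, 0, R3, (2, 3))
(4, 0, R4, (0, 2))
(4, 0, R7, (1,))
(4, 1, R3, (2, 3))
(4, 2, R3, (2, 3))
(4, 3, R3, (2, 3))
(5, 0, R1, (0, 3))
(5, 0, R3, (2, 3))
(5, 1, R3, (2, 3))
(5, 2, R3, (2, 3))
(5, 3, R3, (2, 3))
(6, 0, R1, (0, 2))
(6, 0, R3, (2, 3))
(6, 0, R7, (3,))
(6, 1, R3, (2, 3))
(6, 2, R3, (2, 3))
(6, 3, R3, (2, 3))
(7, 0, R2, (0, 3))
(7, 0, R3, (2, 3))
(7, 0, R7, (3,))
(7, 0, R8, (0, 3))
(7, 1, R3, (2, 3))
(7, 2, R3, (2, 3))
(7, 3, R3, (2, 3))
(8, 0, R1, (1, 2))
(8, 0, R2, (0, 1))
(8, 0, R2, (0, 2))
(8, 0, R3, (2, 3))
(8, 0, R7, (3,))
(8, 1, R3, (2, 3))
(8, 2, R3, (2, 3))
(8, 3, R3, (2, 3))
(8, 3, R6, (0, 3))

bar 0: v0=G3 v1=G4 v2=D5 v3=B4 downbeat M3
bar 1: v0=A3 v1=F4 v2=G4 v3=E4 downbeat P5
bar 2: v0=G3 v1=E4 v2=F4 v3=G4 downbeat P8
bar 3: v0=A3 v1=A4 v2=E5 v3=A4 downbeat P8
bar 4: v0=G3 v1=B3 v2=A4 v3=D4 downbeat P5
bar 5: v0=F3 v1=D4 v2=C5 v3=C4 downbeat P5
bar 6: v0=G3 v1=B3 v2=D5 v3=B4 downbeat M3
bar 7: v0=F3 v1=D4 v2=A4 v3=F4 downbeat P8
bar 8: v0=G3 v1=G4 v2=D5 v3=B4 downbeat M3
  -> R3 @ bar 0 tick 0 v(2, 3): D5 above B4
  -> R5 @ bar 0 tick 0 v(0, 3): opens on M3
  -> R3 @ bar 0 tick 1 v(2, 3): D5 above B4
  -> R3 @ bar 0 tick 2 v(2, 3): D5 above B4
  -> R3 @ bar 0 tick 3 v(2, 3): D5 above B4
  -> R3 @ bar 1 tick 0 v(2, 3): G4 above E4
  -> R4 @ bar 1 tick 0 v(0, 2): A3/G4 m7 untreated
  -> R3 @ bar 1 tick 1 v(2, 3): G4 above E4
  -> R3 @ bar 1 tick 2 v(2, 3): G4 above E4
  -> R3 @ bar 1 tick 3 v(2, 3): G4 above E4
  -> R4 @ bar 2 tick 0 v(0, 2): G3/F4 m7 untreated
  -> R1 @ bar 3 tick 0 v(0, 3): G3/G4 P8 -> A3/A4 P8 similar
  -> R2 @ bar 3 tick 0 v(0, 1): G3/E4 M6 -> A3/A4 P8 similar
  -> R2 @ bar 3 tick 0 v(0, 2): G3/F4 m7 -> A3/E5 P5 similar
  -> R2 @ bar 3 tick 0 v(1, 2): E4/F4 m2 -> A4/E5 P5 similar
  -> R2 @ bar 3 tick 0 v(1, 3): E4/G4 m3 -> A4/A4 P1 similar
  -> R2 @ bar 3 tick 0 v(2, 3): F4/G4 M2 -> E5/A4 P5 similar
  -> R3 @ bar 3 tick 0 v(2, 3): E5 above A4
  -> R7 @ bar 3 tick 0 v(2,): F4->E5 leap 11st
  -> R3 @ bar 3 tick 1 v(2, 3): E5 above A4
  -> R3 @ bar 3 tick 2 v(2, 3): E5 above A4
  -> R3 @ bar 3 tick 3 v(2, 3): E5 above A4
  -> R1 @ bar 4 tick 0 v(2, 3): E5/A4 P5 -> A4/D4 P5 similar
  -> R2 @ bar 4 tick 0 v(0, 3): A3/A4 P8 -> G3/D4 P5 similar
  -> R3 @ bar 4 tick 0 v(2, 3): A4 above D4
  -> R4 @ bar 4 tick 0 v(0, 2): G3/A4 M2 untreated
  -> R7 @ bar 4 tick 0 v(1,): A4->B3 leap 10st
  -> R3 @ bar 4 tick 1 v(2, 3): A4 above D4
  -> R3 @ bar 4 tick 2 v(2, 3): A4 above D4
  -> R3 @ bar 4 tick 3 v(2, 3): A4 above D4
  -> R1 @ bar 5 tick 0 v(0, 3): G3/D4 P5 -> F3/C4 P5 similar
  -> R3 @ bar 5 tick 0 v(2, 3): C5 above C4
  -> R3 @ bar 5 tick 1 v(2, 3): C5 above C4
  -> R3 @ bar 5 tick 2 v(2, 3): C5 above C4
  -> R3 @ bar 5 tick 3 v(2, 3): C5 above C4
  -> R1 @ bar 6 tick 0 v(0, 2): F3/C5 P5 -> G3/D5 P5 similar
  -> R3 @ bar 6 tick 0 v(2, 3): D5 above B4
  -> R7 @ bar 6 tick 0 v(3,): C4->B4 leap 11st
  -> R3 @ bar 6 tick 1 v(2, 3): D5 above B4
  -> R3 @ bar 6 tick 2 v(2, 3): D5 above B4
  -> R3 @ bar 6 tick 3 v(2, 3): D5 above B4
  -> R2 @ bar 7 tick 0 v(0, 3): G3/B4 M3 -> F3/F4 P8 similar
  -> R3 @ bar 7 tick 0 v(2, 3): A4 above F4
  -> R7 @ bar 7 tick 0 v(3,): B4->F4 leap 6st
  -> R8 @ bar 7 tick 0 v(0, 3): penult P8 not 3rd/6th
  -> R3 @ bar 7 tick 1 v(2, 3): A4 above F4
  -> R3 @ bar 7 tick 2 v(2, 3): A4 above F4
  -> R3 @ bar 7 tick 3 v(2, 3): A4 above F4
  -> R1 @ bar 8 tick 0 v(1, 2): D4/A4 P5 -> G4/D5 P5 similar
  -> R2 @ bar 8 tick 0 v(0, 1): F3/D4 M6 -> G3/G4 P8 similar
  -> R2 @ bar 8 tick 0 v(0, 2): F3/A4 M3 -> G3/D5 P5 similar
  -> R3 @ bar 8 tick 0 v(2, 3): D5 above B4
  -> R7 @ bar 8 tick 0 v(3,): F4->B4 leap 6st
  -> R3 @ bar 8 tick 1 v(2, 3): D5 above B4
  -> R3 @ bar 8 tick 2 v(2, 3): D5 above B4
  -> R3 @ bar 8 tick 3 v(2, 3): D5 above B4
  -> R6 @ bar 8 tick 3 v(0, 3): closes on M3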